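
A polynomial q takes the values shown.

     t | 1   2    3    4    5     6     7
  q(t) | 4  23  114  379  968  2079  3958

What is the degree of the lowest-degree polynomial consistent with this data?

4

Forward differences of the values at t = 1, 2, 3, 4, 5, 6, 7:
  q  : 4  23  114  379  968  2079  3958
  Δ  : 19  91  265  589  1111  1879
  Δ^2: 72  174  324  522  768
  Δ^3: 102  150  198  246
  Δ^4: 48  48  48
  Δ^5: 0  0
  Δ^6: 0
The fourth differences are constant (48) and nonzero, while all higher differences vanish, so the minimal degree is 4.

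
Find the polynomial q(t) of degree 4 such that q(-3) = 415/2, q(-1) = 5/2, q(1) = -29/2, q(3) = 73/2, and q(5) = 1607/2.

Write q(t) = at^4 + bt^3 + ct^2 + dt + e. Substituting each data point gives a linear system:
  81a - 27b + 9c - 3d + e = 415/2
  a - b + c - d + e = 5/2
  a + b + c + d + e = -29/2
  81a + 27b + 9c + 3d + e = 73/2
  625a + 125b + 25c + 5d + e = 1607/2
Solving the system yields a = 2, b = -5/2, c = -4, d = -6, e = -4.
So q(t) = 2t^4 - (5/2)t^3 - 4t^2 - 6t - 4.
Check: q(-3) = 415/2. ✓

q(t) = 2t^4 - (5/2)t^3 - 4t^2 - 6t - 4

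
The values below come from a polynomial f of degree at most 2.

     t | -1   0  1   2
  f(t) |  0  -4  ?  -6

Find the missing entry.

On equispaced nodes a degree-2 polynomial has vanishing third forward difference, so
  - f(-1) + 3·f(0) - 3·f(1) + f(2) = 0.
Substituting the known values and solving for f(1):
  -3·f(1) = 18
  f(1) = -6.

-6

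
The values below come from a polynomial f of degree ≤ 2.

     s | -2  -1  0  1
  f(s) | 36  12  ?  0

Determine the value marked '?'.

0

On equispaced nodes a degree-2 polynomial has vanishing third forward difference, so
  - f(-2) + 3·f(-1) - 3·f(0) + f(1) = 0.
Substituting the known values and solving for f(0):
  -3·f(0) = 0
  f(0) = 0.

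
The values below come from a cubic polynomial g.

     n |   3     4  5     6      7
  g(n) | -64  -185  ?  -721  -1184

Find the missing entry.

On equispaced nodes a degree-3 polynomial has vanishing fourth forward difference, so
  g(3) - 4·g(4) + 6·g(5) - 4·g(6) + g(7) = 0.
Substituting the known values and solving for g(5):
  6·g(5) = -2376
  g(5) = -396.

-396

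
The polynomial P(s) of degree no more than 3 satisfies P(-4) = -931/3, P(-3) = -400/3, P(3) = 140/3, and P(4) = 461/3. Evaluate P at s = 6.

1949/3

Write P(s) = as^3 + bs^2 + cs + d. Substituting each data point gives a linear system:
  -64a + 16b - 4c + d = -931/3
  -27a + 9b - 3c + d = -400/3
  27a + 9b + 3c + d = 140/3
  64a + 16b + 4c + d = 461/3
Solving the system yields a = 4, b = -5, c = -6, d = 5/3.
So P(s) = 4s^3 - 5s^2 - 6s + 5/3.
Then P(6) = 1949/3.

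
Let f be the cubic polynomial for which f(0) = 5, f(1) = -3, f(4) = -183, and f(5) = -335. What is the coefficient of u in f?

Write f(u) = au^3 + bu^2 + cu + d. Substituting each data point gives a linear system:
  d = 5
  a + b + c + d = -3
  64a + 16b + 4c + d = -183
  125a + 25b + 5c + d = -335
Solving the system yields a = -2, b = -3, c = -3, d = 5.
So f(u) = -2u^3 - 3u^2 - 3u + 5.
The coefficient of u is -3.

-3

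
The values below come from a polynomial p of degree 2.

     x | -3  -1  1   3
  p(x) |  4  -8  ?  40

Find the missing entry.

On equispaced nodes a degree-2 polynomial has vanishing third forward difference, so
  - p(-3) + 3·p(-1) - 3·p(1) + p(3) = 0.
Substituting the known values and solving for p(1):
  -3·p(1) = -12
  p(1) = 4.

4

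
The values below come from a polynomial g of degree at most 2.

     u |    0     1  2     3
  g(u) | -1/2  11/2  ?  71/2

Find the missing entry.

The 3 known points determine the degree-2 polynomial uniquely.
Write g(u) = au^2 + bu + c. Substituting each data point gives a linear system:
  c = -1/2
  a + b + c = 11/2
  9a + 3b + c = 71/2
Solving the system yields a = 3, b = 3, c = -1/2.
So g(u) = 3u^2 + 3u - 1/2.
Then g(2) = 35/2.

35/2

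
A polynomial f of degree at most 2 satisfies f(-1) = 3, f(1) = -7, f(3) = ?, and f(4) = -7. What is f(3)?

-9

The 3 known points determine the degree-2 polynomial uniquely.
Write f(u) = au^2 + bu + c. Substituting each data point gives a linear system:
  a - b + c = 3
  a + b + c = -7
  16a + 4b + c = -7
Solving the system yields a = 1, b = -5, c = -3.
So f(u) = u² - 5u - 3.
Then f(3) = -9.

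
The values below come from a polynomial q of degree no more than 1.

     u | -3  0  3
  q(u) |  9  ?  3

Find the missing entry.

6

On equispaced nodes a degree-1 polynomial has vanishing second forward difference, so
  q(-3) - 2·q(0) + q(3) = 0.
Substituting the known values and solving for q(0):
  -2·q(0) = -12
  q(0) = 6.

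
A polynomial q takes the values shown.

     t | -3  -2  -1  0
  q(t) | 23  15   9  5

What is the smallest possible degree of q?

2

Forward differences of the values at t = -3, -2, -1, 0:
  q  : 23  15  9  5
  Δ  : -8  -6  -4
  Δ^2: 2  2
  Δ^3: 0
The second differences are constant (2) and nonzero, while all higher differences vanish, so the minimal degree is 2.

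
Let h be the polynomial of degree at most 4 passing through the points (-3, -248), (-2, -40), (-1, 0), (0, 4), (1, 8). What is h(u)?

h(u) = -4u^4 - 2u^3 + 4u^2 + 6u + 4

Write h(u) = au^4 + bu^3 + cu^2 + du + e. Substituting each data point gives a linear system:
  81a - 27b + 9c - 3d + e = -248
  16a - 8b + 4c - 2d + e = -40
  a - b + c - d + e = 0
  e = 4
  a + b + c + d + e = 8
Solving the system yields a = -4, b = -2, c = 4, d = 6, e = 4.
So h(u) = -4u^4 - 2u^3 + 4u^2 + 6u + 4.
Check: h(1) = 8. ✓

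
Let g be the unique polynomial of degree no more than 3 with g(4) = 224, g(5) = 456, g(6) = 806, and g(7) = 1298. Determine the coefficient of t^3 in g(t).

Write g(t) = at^3 + bt^2 + ct + d. Substituting each data point gives a linear system:
  64a + 16b + 4c + d = 224
  125a + 25b + 5c + d = 456
  216a + 36b + 6c + d = 806
  343a + 49b + 7c + d = 1298
Solving the system yields a = 4, b = -1, c = -3, d = -4.
So g(t) = 4t³ - t² - 3t - 4.
The leading coefficient is 4.

4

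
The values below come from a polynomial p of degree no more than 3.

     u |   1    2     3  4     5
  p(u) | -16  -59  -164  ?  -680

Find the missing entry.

The 4 known points determine the degree-3 polynomial uniquely.
Write p(u) = au^3 + bu^2 + cu + d. Substituting each data point gives a linear system:
  a + b + c + d = -16
  8a + 4b + 2c + d = -59
  27a + 9b + 3c + d = -164
  125a + 25b + 5c + d = -680
Solving the system yields a = -5, b = -1, c = -5, d = -5.
So p(u) = -5u³ - u² - 5u - 5.
Then p(4) = -361.

-361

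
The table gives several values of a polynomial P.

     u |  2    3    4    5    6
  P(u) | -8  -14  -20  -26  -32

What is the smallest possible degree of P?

1

Forward differences of the values at u = 2, 3, 4, 5, 6:
  P  : -8  -14  -20  -26  -32
  Δ  : -6  -6  -6  -6
  Δ^2: 0  0  0
  Δ^3: 0  0
  Δ^4: 0
The first differences are constant (-6) and nonzero, while all higher differences vanish, so the minimal degree is 1.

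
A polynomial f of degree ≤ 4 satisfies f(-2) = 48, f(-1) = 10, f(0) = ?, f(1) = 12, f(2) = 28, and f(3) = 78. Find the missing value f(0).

6

The 5 known points determine the degree-4 polynomial uniquely.
Write f(n) = an^4 + bn^3 + cn^2 + dn + e. Substituting each data point gives a linear system:
  16a - 8b + 4c - 2d + e = 48
  a - b + c - d + e = 10
  a + b + c + d + e = 12
  16a + 8b + 4c + 2d + e = 28
  81a + 27b + 9c + 3d + e = 78
Solving the system yields a = 1, b = -2, c = 4, d = 3, e = 6.
So f(n) = n^4 - 2n^3 + 4n^2 + 3n + 6.
Then f(0) = 6.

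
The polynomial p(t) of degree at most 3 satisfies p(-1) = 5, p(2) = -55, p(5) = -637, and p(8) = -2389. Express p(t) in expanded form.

Write p(t) = at^3 + bt^2 + ct + d. Substituting each data point gives a linear system:
  -a + b - c + d = 5
  8a + 4b + 2c + d = -55
  125a + 25b + 5c + d = -637
  512a + 64b + 8c + d = -2389
Solving the system yields a = -4, b = -5, c = -3, d = 3.
So p(t) = -4t³ - 5t² - 3t + 3.
Check: p(2) = -55. ✓

p(t) = -4t^3 - 5t^2 - 3t + 3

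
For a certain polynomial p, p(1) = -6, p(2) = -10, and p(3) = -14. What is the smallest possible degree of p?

Forward differences of the values at x = 1, 2, 3:
  p  : -6  -10  -14
  Δ  : -4  -4
  Δ^2: 0
The first differences are constant (-4) and nonzero, while all higher differences vanish, so the minimal degree is 1.

1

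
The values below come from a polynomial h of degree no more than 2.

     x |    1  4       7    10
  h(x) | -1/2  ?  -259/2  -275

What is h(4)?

On equispaced nodes a degree-2 polynomial has vanishing third forward difference, so
  - h(1) + 3·h(4) - 3·h(7) + h(10) = 0.
Substituting the known values and solving for h(4):
  3·h(4) = -114
  h(4) = -38.

-38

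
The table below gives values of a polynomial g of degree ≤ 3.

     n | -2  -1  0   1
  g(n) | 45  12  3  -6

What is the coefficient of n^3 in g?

Write g(n) = an^3 + bn^2 + cn + d. Substituting each data point gives a linear system:
  -8a + 4b - 2c + d = 45
  -a + b - c + d = 12
  d = 3
  a + b + c + d = -6
Solving the system yields a = -4, b = 0, c = -5, d = 3.
So g(n) = -4n^3 - 5n + 3.
The leading coefficient is -4.

-4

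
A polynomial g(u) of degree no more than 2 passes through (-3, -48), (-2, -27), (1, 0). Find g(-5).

-108

Using the Lagrange interpolation formula with nodes -3, -2, 1:
  L_0(u) = (u + 2)(u - 1) / 4
  L_1(u) = (u + 3)(u - 1) / -3
  L_2(u) = (u + 3)(u + 2) / 12
Then g(u) = -48·L_0(u) - 27·L_1(u) + 0·L_2(u).
Expanding and collecting terms gives g(u) = -3u² + 6u - 3.
Evaluating at u = -5: g(-5) = -108.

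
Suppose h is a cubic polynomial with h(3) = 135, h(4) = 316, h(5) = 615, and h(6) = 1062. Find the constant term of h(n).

Write h(n) = an^3 + bn^2 + cn + d. Substituting each data point gives a linear system:
  27a + 9b + 3c + d = 135
  64a + 16b + 4c + d = 316
  125a + 25b + 5c + d = 615
  216a + 36b + 6c + d = 1062
Solving the system yields a = 5, b = -1, c = 3, d = 0.
So h(n) = 5n^3 - n^2 + 3n.
The constant term is 0.

0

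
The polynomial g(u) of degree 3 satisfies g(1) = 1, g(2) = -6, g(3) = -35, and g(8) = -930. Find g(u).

Using the Lagrange interpolation formula with nodes 1, 2, 3, 8:
  L_0(u) = (u - 2)(u - 3)(u - 8) / -14
  L_1(u) = (u - 1)(u - 3)(u - 8) / 6
  L_2(u) = (u - 1)(u - 2)(u - 8) / -10
  L_3(u) = (u - 1)(u - 2)(u - 3) / 210
Then g(u) = 1·L_0(u) - 6·L_1(u) - 35·L_2(u) - 930·L_3(u).
Expanding and collecting terms gives g(u) = -2u^3 + u^2 + 4u - 2.
Check: g(2) = -6. ✓

g(u) = -2u^3 + u^2 + 4u - 2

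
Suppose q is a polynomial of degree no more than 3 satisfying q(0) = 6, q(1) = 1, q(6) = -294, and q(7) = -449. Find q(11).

Write q(s) = as^3 + bs^2 + cs + d. Substituting each data point gives a linear system:
  d = 6
  a + b + c + d = 1
  216a + 36b + 6c + d = -294
  343a + 49b + 7c + d = -449
Solving the system yields a = -1, b = -2, c = -2, d = 6.
So q(s) = -s³ - 2s² - 2s + 6.
Then q(11) = -1589.

-1589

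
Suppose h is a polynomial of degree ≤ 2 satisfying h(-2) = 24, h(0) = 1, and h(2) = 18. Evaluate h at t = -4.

Forward differences of the values at t = -2, 0, 2:
  h  : 24  1  18
  Δ  : -23  17
  Δ^2: 40
The second differences are constant, confirming degree 2.
Interpolating (Newton forward form) and evaluating at t = -4 gives h(-4) = 87.

87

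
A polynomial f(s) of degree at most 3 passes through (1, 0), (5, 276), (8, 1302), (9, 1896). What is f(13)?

Using the Lagrange interpolation formula with nodes 1, 5, 8, 9:
  L_0(s) = (s - 5)(s - 8)(s - 9) / -224
  L_1(s) = (s - 1)(s - 8)(s - 9) / 48
  L_2(s) = (s - 1)(s - 5)(s - 9) / -21
  L_3(s) = (s - 1)(s - 5)(s - 8) / 32
Then f(s) = 0·L_0(s) + 276·L_1(s) + 1302·L_2(s) + 1896·L_3(s).
Expanding and collecting terms gives f(s) = 3s³ - 3s² - 6s + 6.
Evaluating at s = 13: f(13) = 6012.

6012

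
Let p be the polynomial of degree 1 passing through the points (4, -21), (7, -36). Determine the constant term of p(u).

Write p(u) = au + b. Substituting each data point gives a linear system:
  4a + b = -21
  7a + b = -36
Solving the system yields a = -5, b = -1.
So p(u) = -5u - 1.
The constant term is -1.

-1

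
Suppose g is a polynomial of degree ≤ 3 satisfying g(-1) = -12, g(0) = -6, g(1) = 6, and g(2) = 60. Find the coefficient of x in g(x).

Write g(x) = ax^3 + bx^2 + cx + d. Substituting each data point gives a linear system:
  -a + b - c + d = -12
  d = -6
  a + b + c + d = 6
  8a + 4b + 2c + d = 60
Solving the system yields a = 6, b = 3, c = 3, d = -6.
So g(x) = 6x^3 + 3x^2 + 3x - 6.
The coefficient of x is 3.

3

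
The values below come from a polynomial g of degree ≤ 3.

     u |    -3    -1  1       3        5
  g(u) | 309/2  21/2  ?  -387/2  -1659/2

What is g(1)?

On equispaced nodes a degree-3 polynomial has vanishing fourth forward difference, so
  g(-3) - 4·g(-1) + 6·g(1) - 4·g(3) + g(5) = 0.
Substituting the known values and solving for g(1):
  6·g(1) = -57
  g(1) = -19/2.

-19/2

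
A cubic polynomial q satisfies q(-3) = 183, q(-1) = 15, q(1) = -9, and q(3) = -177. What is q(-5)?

Forward differences of the values at u = -3, -1, 1, 3:
  q  : 183  15  -9  -177
  Δ  : -168  -24  -168
  Δ^2: 144  -144
  Δ^3: -288
The third differences are constant, confirming degree 3.
Interpolating (Newton forward form) and evaluating at u = -5 gives q(-5) = 783.

783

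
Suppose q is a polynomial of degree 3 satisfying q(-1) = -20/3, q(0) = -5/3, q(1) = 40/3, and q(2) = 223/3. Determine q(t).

Using the Lagrange interpolation formula with nodes -1, 0, 1, 2:
  L_0(t) = t(t - 1)(t - 2) / -6
  L_1(t) = (t + 1)(t - 1)(t - 2) / 2
  L_2(t) = (t + 1)t(t - 2) / -2
  L_3(t) = (t + 1)t(t - 1) / 6
Then q(t) = -20/3·L_0(t) - 5/3·L_1(t) + 40/3·L_2(t) + 223/3·L_3(t).
Expanding and collecting terms gives q(t) = 6t^3 + 5t^2 + 4t - 5/3.
Check: q(0) = -5/3. ✓

q(t) = 6t^3 + 5t^2 + 4t - 5/3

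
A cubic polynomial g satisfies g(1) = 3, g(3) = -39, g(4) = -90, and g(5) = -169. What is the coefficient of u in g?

0

Write g(u) = au^3 + bu^2 + cu + d. Substituting each data point gives a linear system:
  a + b + c + d = 3
  27a + 9b + 3c + d = -39
  64a + 16b + 4c + d = -90
  125a + 25b + 5c + d = -169
Solving the system yields a = -1, b = -2, c = 0, d = 6.
So g(u) = -u^3 - 2u^2 + 6.
The coefficient of u is 0.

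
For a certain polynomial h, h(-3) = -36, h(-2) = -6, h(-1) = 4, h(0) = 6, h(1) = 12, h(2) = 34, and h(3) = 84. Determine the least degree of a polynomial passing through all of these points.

Forward differences of the values at t = -3, -2, -1, 0, 1, 2, 3:
  h  : -36  -6  4  6  12  34  84
  Δ  : 30  10  2  6  22  50
  Δ^2: -20  -8  4  16  28
  Δ^3: 12  12  12  12
  Δ^4: 0  0  0
  Δ^5: 0  0
  Δ^6: 0
The third differences are constant (12) and nonzero, while all higher differences vanish, so the minimal degree is 3.

3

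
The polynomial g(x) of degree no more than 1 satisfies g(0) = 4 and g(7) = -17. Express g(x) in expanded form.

Using the Lagrange interpolation formula with nodes 0, 7:
  L_0(x) = (x - 7) / -7
  L_1(x) = x / 7
Then g(x) = 4·L_0(x) - 17·L_1(x).
Expanding and collecting terms gives g(x) = -3x + 4.
Check: g(0) = 4. ✓

g(x) = -3x + 4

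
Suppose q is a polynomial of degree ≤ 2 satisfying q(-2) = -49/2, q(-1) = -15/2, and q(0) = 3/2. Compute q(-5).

-247/2

Forward differences of the values at s = -2, -1, 0:
  q  : -49/2  -15/2  3/2
  Δ  : 17  9
  Δ^2: -8
The second differences are constant, confirming degree 2.
Interpolating (Newton forward form) and evaluating at s = -5 gives q(-5) = -247/2.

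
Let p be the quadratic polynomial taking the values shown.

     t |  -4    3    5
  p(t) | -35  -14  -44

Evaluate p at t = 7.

-90

Write p(t) = at^2 + bt + c. Substituting each data point gives a linear system:
  16a - 4b + c = -35
  9a + 3b + c = -14
  25a + 5b + c = -44
Solving the system yields a = -2, b = 1, c = 1.
So p(t) = -2t² + t + 1.
Then p(7) = -90.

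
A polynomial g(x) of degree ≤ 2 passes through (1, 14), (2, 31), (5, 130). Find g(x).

g(x) = 4x^2 + 5x + 5

Write g(x) = ax^2 + bx + c. Substituting each data point gives a linear system:
  a + b + c = 14
  4a + 2b + c = 31
  25a + 5b + c = 130
Solving the system yields a = 4, b = 5, c = 5.
So g(x) = 4x^2 + 5x + 5.
Check: g(1) = 14. ✓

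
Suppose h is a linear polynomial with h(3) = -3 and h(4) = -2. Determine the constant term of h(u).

Write h(u) = au + b. Substituting each data point gives a linear system:
  3a + b = -3
  4a + b = -2
Solving the system yields a = 1, b = -6.
So h(u) = u - 6.
The constant term is -6.

-6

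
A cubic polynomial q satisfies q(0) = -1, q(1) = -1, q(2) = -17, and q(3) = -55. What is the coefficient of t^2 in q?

-5

Write q(t) = at^3 + bt^2 + ct + d. Substituting each data point gives a linear system:
  d = -1
  a + b + c + d = -1
  8a + 4b + 2c + d = -17
  27a + 9b + 3c + d = -55
Solving the system yields a = -1, b = -5, c = 6, d = -1.
So q(t) = -t³ - 5t² + 6t - 1.
The coefficient of t^2 is -5.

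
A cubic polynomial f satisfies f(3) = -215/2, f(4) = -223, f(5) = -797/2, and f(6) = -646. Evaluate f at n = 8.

Write f(n) = an^3 + bn^2 + cn + d. Substituting each data point gives a linear system:
  27a + 9b + 3c + d = -215/2
  64a + 16b + 4c + d = -223
  125a + 25b + 5c + d = -797/2
  216a + 36b + 6c + d = -646
Solving the system yields a = -2, b = -6, c = 1/2, d = -1.
So f(n) = -2n^3 - 6n^2 + (1/2)n - 1.
Then f(8) = -1405.

-1405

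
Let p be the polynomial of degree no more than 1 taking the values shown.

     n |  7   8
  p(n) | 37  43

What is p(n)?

p(n) = 6n - 5

Write p(n) = an + b. Substituting each data point gives a linear system:
  7a + b = 37
  8a + b = 43
Solving the system yields a = 6, b = -5.
So p(n) = 6n - 5.
Check: p(8) = 43. ✓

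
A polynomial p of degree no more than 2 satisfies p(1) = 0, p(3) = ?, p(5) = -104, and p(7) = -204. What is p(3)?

-36

On equispaced nodes a degree-2 polynomial has vanishing third forward difference, so
  - p(1) + 3·p(3) - 3·p(5) + p(7) = 0.
Substituting the known values and solving for p(3):
  3·p(3) = -108
  p(3) = -36.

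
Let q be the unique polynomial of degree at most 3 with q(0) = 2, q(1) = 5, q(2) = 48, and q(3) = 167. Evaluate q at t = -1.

3

Using the Lagrange interpolation formula with nodes 0, 1, 2, 3:
  L_0(t) = (t - 1)(t - 2)(t - 3) / -6
  L_1(t) = t(t - 2)(t - 3) / 2
  L_2(t) = t(t - 1)(t - 3) / -2
  L_3(t) = t(t - 1)(t - 2) / 6
Then q(t) = 2·L_0(t) + 5·L_1(t) + 48·L_2(t) + 167·L_3(t).
Expanding and collecting terms gives q(t) = 6t³ + 2t² - 5t + 2.
Evaluating at t = -1: q(-1) = 3.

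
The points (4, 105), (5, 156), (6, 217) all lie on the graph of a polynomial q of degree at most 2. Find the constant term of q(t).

Write q(t) = at^2 + bt + c. Substituting each data point gives a linear system:
  16a + 4b + c = 105
  25a + 5b + c = 156
  36a + 6b + c = 217
Solving the system yields a = 5, b = 6, c = 1.
So q(t) = 5t² + 6t + 1.
The constant term is 1.

1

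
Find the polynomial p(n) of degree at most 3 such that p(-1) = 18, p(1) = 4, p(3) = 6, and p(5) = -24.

Using the Lagrange interpolation formula with nodes -1, 1, 3, 5:
  L_0(n) = (n - 1)(n - 3)(n - 5) / -48
  L_1(n) = (n + 1)(n - 3)(n - 5) / 16
  L_2(n) = (n + 1)(n - 1)(n - 5) / -16
  L_3(n) = (n + 1)(n - 1)(n - 3) / 48
Then p(n) = 18·L_0(n) + 4·L_1(n) + 6·L_2(n) - 24·L_3(n).
Expanding and collecting terms gives p(n) = -n^3 + 5n^2 - 6n + 6.
Check: p(3) = 6. ✓

p(n) = -n^3 + 5n^2 - 6n + 6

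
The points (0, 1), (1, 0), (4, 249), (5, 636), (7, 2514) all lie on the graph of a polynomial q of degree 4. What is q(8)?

4305

Write q(n) = an^4 + bn^3 + cn^2 + dn + e. Substituting each data point gives a linear system:
  e = 1
  a + b + c + d + e = 0
  256a + 64b + 16c + 4d + e = 249
  625a + 125b + 25c + 5d + e = 636
  2401a + 343b + 49c + 7d + e = 2514
Solving the system yields a = 1, b = 1, c = -5, d = 2, e = 1.
So q(n) = n⁴ + n³ - 5n² + 2n + 1.
Then q(8) = 4305.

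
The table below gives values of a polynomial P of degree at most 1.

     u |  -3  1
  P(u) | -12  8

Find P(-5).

Write P(u) = au + b. Substituting each data point gives a linear system:
  -3a + b = -12
  a + b = 8
Solving the system yields a = 5, b = 3.
So P(u) = 5u + 3.
Then P(-5) = -22.

-22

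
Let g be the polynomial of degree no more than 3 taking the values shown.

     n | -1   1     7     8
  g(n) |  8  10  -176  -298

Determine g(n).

Using the Lagrange interpolation formula with nodes -1, 1, 7, 8:
  L_0(n) = (n - 1)(n - 7)(n - 8) / -144
  L_1(n) = (n + 1)(n - 7)(n - 8) / 84
  L_2(n) = (n + 1)(n - 1)(n - 8) / -48
  L_3(n) = (n + 1)(n - 1)(n - 7) / 63
Then g(n) = 8·L_0(n) + 10·L_1(n) - 176·L_2(n) - 298·L_3(n).
Expanding and collecting terms gives g(n) = -n³ + 3n² + 2n + 6.
Check: g(1) = 10. ✓

g(n) = -n^3 + 3n^2 + 2n + 6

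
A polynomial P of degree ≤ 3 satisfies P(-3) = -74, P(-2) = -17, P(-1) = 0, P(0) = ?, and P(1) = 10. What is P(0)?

On equispaced nodes a degree-3 polynomial has vanishing fourth forward difference, so
  P(-3) - 4·P(-2) + 6·P(-1) - 4·P(0) + P(1) = 0.
Substituting the known values and solving for P(0):
  -4·P(0) = -4
  P(0) = 1.

1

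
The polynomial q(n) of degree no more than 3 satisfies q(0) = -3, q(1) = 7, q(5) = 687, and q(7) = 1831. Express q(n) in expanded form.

Write q(n) = an^3 + bn^2 + cn + d. Substituting each data point gives a linear system:
  d = -3
  a + b + c + d = 7
  125a + 25b + 5c + d = 687
  343a + 49b + 7c + d = 1831
Solving the system yields a = 5, b = 2, c = 3, d = -3.
So q(n) = 5n^3 + 2n^2 + 3n - 3.
Check: q(0) = -3. ✓

q(n) = 5n^3 + 2n^2 + 3n - 3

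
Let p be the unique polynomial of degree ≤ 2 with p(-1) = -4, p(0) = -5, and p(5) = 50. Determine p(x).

Write p(x) = ax^2 + bx + c. Substituting each data point gives a linear system:
  a - b + c = -4
  c = -5
  25a + 5b + c = 50
Solving the system yields a = 2, b = 1, c = -5.
So p(x) = 2x^2 + x - 5.
Check: p(-1) = -4. ✓

p(x) = 2x^2 + x - 5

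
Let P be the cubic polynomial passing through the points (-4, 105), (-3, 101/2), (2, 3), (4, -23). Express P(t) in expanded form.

P(t) = -t^3 + (5/2)t^2 + 1

Write P(t) = at^3 + bt^2 + ct + d. Substituting each data point gives a linear system:
  -64a + 16b - 4c + d = 105
  -27a + 9b - 3c + d = 101/2
  8a + 4b + 2c + d = 3
  64a + 16b + 4c + d = -23
Solving the system yields a = -1, b = 5/2, c = 0, d = 1.
So P(t) = -t³ + (5/2)t² + 1.
Check: P(2) = 3. ✓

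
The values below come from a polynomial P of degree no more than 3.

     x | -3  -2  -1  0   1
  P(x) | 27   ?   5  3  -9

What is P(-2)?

9

The 4 known points determine the degree-3 polynomial uniquely.
Write P(x) = ax^3 + bx^2 + cx + d. Substituting each data point gives a linear system:
  -27a + 9b - 3c + d = 27
  -a + b - c + d = 5
  d = 3
  a + b + c + d = -9
Solving the system yields a = -2, b = -5, c = -5, d = 3.
So P(x) = -2x^3 - 5x^2 - 5x + 3.
Then P(-2) = 9.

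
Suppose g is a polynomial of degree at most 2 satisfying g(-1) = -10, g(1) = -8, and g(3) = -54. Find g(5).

Forward differences of the values at x = -1, 1, 3:
  g  : -10  -8  -54
  Δ  : 2  -46
  Δ^2: -48
The second differences are constant, confirming degree 2.
Interpolating (Newton forward form) and evaluating at x = 5 gives g(5) = -148.

-148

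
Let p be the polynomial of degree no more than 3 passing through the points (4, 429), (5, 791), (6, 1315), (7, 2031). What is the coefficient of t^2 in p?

6

Write p(t) = at^3 + bt^2 + ct + d. Substituting each data point gives a linear system:
  64a + 16b + 4c + d = 429
  125a + 25b + 5c + d = 791
  216a + 36b + 6c + d = 1315
  343a + 49b + 7c + d = 2031
Solving the system yields a = 5, b = 6, c = 3, d = 1.
So p(t) = 5t^3 + 6t^2 + 3t + 1.
The coefficient of t^2 is 6.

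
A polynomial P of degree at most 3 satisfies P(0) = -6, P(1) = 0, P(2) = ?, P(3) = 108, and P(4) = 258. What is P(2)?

On equispaced nodes a degree-3 polynomial has vanishing fourth forward difference, so
  P(0) - 4·P(1) + 6·P(2) - 4·P(3) + P(4) = 0.
Substituting the known values and solving for P(2):
  6·P(2) = 180
  P(2) = 30.

30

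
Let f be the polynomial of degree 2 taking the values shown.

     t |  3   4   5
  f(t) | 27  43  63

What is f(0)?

Forward differences of the values at t = 3, 4, 5:
  f  : 27  43  63
  Δ  : 16  20
  Δ^2: 4
The second differences are constant, confirming degree 2.
Interpolating (Newton forward form) and evaluating at t = 0 gives f(0) = 3.

3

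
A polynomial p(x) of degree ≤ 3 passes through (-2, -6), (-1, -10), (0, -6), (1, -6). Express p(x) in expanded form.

p(x) = -2x^3 - 2x^2 + 4x - 6

Write p(x) = ax^3 + bx^2 + cx + d. Substituting each data point gives a linear system:
  -8a + 4b - 2c + d = -6
  -a + b - c + d = -10
  d = -6
  a + b + c + d = -6
Solving the system yields a = -2, b = -2, c = 4, d = -6.
So p(x) = -2x^3 - 2x^2 + 4x - 6.
Check: p(-2) = -6. ✓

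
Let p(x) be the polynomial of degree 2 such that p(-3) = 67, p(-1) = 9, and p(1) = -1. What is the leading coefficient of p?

6

Write p(x) = ax^2 + bx + c. Substituting each data point gives a linear system:
  9a - 3b + c = 67
  a - b + c = 9
  a + b + c = -1
Solving the system yields a = 6, b = -5, c = -2.
So p(x) = 6x^2 - 5x - 2.
The leading coefficient is 6.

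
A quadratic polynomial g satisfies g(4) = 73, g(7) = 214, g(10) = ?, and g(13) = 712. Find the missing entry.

The 3 known points determine the degree-2 polynomial uniquely.
Write g(x) = ax^2 + bx + c. Substituting each data point gives a linear system:
  16a + 4b + c = 73
  49a + 7b + c = 214
  169a + 13b + c = 712
Solving the system yields a = 4, b = 3, c = -3.
So g(x) = 4x^2 + 3x - 3.
Then g(10) = 427.

427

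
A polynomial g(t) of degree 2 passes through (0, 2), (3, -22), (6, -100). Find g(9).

Write g(t) = at^2 + bt + c. Substituting each data point gives a linear system:
  c = 2
  9a + 3b + c = -22
  36a + 6b + c = -100
Solving the system yields a = -3, b = 1, c = 2.
So g(t) = -3t^2 + t + 2.
Then g(9) = -232.

-232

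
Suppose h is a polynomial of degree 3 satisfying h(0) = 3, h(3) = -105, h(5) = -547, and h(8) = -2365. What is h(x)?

Write h(x) = ax^3 + bx^2 + cx + d. Substituting each data point gives a linear system:
  d = 3
  27a + 9b + 3c + d = -105
  125a + 25b + 5c + d = -547
  512a + 64b + 8c + d = -2365
Solving the system yields a = -5, b = 3, c = 0, d = 3.
So h(x) = -5x^3 + 3x^2 + 3.
Check: h(3) = -105. ✓

h(x) = -5x^3 + 3x^2 + 3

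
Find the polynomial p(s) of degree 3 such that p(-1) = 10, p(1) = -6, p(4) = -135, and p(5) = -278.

p(s) = -3s^3 + 5s^2 - 5s - 3

Using the Lagrange interpolation formula with nodes -1, 1, 4, 5:
  L_0(s) = (s - 1)(s - 4)(s - 5) / -60
  L_1(s) = (s + 1)(s - 4)(s - 5) / 24
  L_2(s) = (s + 1)(s - 1)(s - 5) / -15
  L_3(s) = (s + 1)(s - 1)(s - 4) / 24
Then p(s) = 10·L_0(s) - 6·L_1(s) - 135·L_2(s) - 278·L_3(s).
Expanding and collecting terms gives p(s) = -3s³ + 5s² - 5s - 3.
Check: p(4) = -135. ✓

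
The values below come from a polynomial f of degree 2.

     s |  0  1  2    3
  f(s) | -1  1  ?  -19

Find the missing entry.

-5

The 3 known points determine the degree-2 polynomial uniquely.
Write f(s) = as^2 + bs + c. Substituting each data point gives a linear system:
  c = -1
  a + b + c = 1
  9a + 3b + c = -19
Solving the system yields a = -4, b = 6, c = -1.
So f(s) = -4s² + 6s - 1.
Then f(2) = -5.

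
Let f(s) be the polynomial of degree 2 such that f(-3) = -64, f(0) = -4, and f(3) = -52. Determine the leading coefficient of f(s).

Write f(s) = as^2 + bs + c. Substituting each data point gives a linear system:
  9a - 3b + c = -64
  c = -4
  9a + 3b + c = -52
Solving the system yields a = -6, b = 2, c = -4.
So f(s) = -6s^2 + 2s - 4.
The leading coefficient is -6.

-6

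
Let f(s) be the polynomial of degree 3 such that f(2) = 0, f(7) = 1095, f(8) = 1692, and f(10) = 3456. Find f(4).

156

Using the Lagrange interpolation formula with nodes 2, 7, 8, 10:
  L_0(s) = (s - 7)(s - 8)(s - 10) / -240
  L_1(s) = (s - 2)(s - 8)(s - 10) / 15
  L_2(s) = (s - 2)(s - 7)(s - 10) / -12
  L_3(s) = (s - 2)(s - 7)(s - 8) / 48
Then f(s) = 0·L_0(s) + 1095·L_1(s) + 1692·L_2(s) + 3456·L_3(s).
Expanding and collecting terms gives f(s) = 4s^3 - 5s^2 - 4s - 4.
Evaluating at s = 4: f(4) = 156.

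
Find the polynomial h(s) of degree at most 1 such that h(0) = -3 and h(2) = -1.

Write h(s) = as + b. Substituting each data point gives a linear system:
  b = -3
  2a + b = -1
Solving the system yields a = 1, b = -3.
So h(s) = s - 3.
Check: h(0) = -3. ✓

h(s) = s - 3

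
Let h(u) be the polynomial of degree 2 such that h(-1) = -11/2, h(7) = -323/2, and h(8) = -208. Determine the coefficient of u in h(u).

Write h(u) = au^2 + bu + c. Substituting each data point gives a linear system:
  a - b + c = -11/2
  49a + 7b + c = -323/2
  64a + 8b + c = -208
Solving the system yields a = -3, b = -3/2, c = -4.
So h(u) = -3u^2 - (3/2)u - 4.
The coefficient of u is -3/2.

-3/2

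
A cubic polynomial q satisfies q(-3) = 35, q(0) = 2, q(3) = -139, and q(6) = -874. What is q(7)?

-1335

Forward differences of the values at u = -3, 0, 3, 6:
  q  : 35  2  -139  -874
  Δ  : -33  -141  -735
  Δ^2: -108  -594
  Δ^3: -486
The third differences are constant, confirming degree 3.
Interpolating (Newton forward form) and evaluating at u = 7 gives q(7) = -1335.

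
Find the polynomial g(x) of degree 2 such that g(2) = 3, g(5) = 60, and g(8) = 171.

g(x) = 3x^2 - 2x - 5

Write g(x) = ax^2 + bx + c. Substituting each data point gives a linear system:
  4a + 2b + c = 3
  25a + 5b + c = 60
  64a + 8b + c = 171
Solving the system yields a = 3, b = -2, c = -5.
So g(x) = 3x² - 2x - 5.
Check: g(5) = 60. ✓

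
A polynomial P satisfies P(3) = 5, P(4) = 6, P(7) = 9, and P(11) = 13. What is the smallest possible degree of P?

Divided differences on the nodes 3, 4, 7, 11:
  order 0: 5  6  9  13
  order 1: 1  1  1
  order 2: 0  0
  order 3: 0
The order-1 divided differences are all 1 (nonzero) and every higher order vanishes, so the data lies on a polynomial of degree exactly 1.

1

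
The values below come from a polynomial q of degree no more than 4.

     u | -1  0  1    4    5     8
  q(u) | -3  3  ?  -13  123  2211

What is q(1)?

The 5 known points determine the degree-4 polynomial uniquely.
Write q(u) = au^4 + bu^3 + cu^2 + du + e. Substituting each data point gives a linear system:
  a - b + c - d + e = -3
  e = 3
  256a + 64b + 16c + 4d + e = -13
  625a + 125b + 25c + 5d + e = 123
  4096a + 512b + 64c + 8d + e = 2211
Solving the system yields a = 1, b = -3, c = -6, d = 4, e = 3.
So q(u) = u^4 - 3u^3 - 6u^2 + 4u + 3.
Then q(1) = -1.

-1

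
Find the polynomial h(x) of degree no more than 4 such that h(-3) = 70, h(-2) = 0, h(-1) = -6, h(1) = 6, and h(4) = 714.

h(x) = 2x^4 + 3x^3 + 3x - 2

Write h(x) = ax^4 + bx^3 + cx^2 + dx + e. Substituting each data point gives a linear system:
  81a - 27b + 9c - 3d + e = 70
  16a - 8b + 4c - 2d + e = 0
  a - b + c - d + e = -6
  a + b + c + d + e = 6
  256a + 64b + 16c + 4d + e = 714
Solving the system yields a = 2, b = 3, c = 0, d = 3, e = -2.
So h(x) = 2x^4 + 3x^3 + 3x - 2.
Check: h(4) = 714. ✓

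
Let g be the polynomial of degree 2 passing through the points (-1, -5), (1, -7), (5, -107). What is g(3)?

Write g(u) = au^2 + bu + c. Substituting each data point gives a linear system:
  a - b + c = -5
  a + b + c = -7
  25a + 5b + c = -107
Solving the system yields a = -4, b = -1, c = -2.
So g(u) = -4u^2 - u - 2.
Then g(3) = -41.

-41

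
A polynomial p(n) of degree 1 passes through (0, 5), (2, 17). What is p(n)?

Write p(n) = an + b. Substituting each data point gives a linear system:
  b = 5
  2a + b = 17
Solving the system yields a = 6, b = 5.
So p(n) = 6n + 5.
Check: p(0) = 5. ✓

p(n) = 6n + 5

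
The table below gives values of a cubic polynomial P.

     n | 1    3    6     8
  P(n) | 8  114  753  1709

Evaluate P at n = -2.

Using the Lagrange interpolation formula with nodes 1, 3, 6, 8:
  L_0(n) = (n - 3)(n - 6)(n - 8) / -70
  L_1(n) = (n - 1)(n - 6)(n - 8) / 30
  L_2(n) = (n - 1)(n - 3)(n - 8) / -30
  L_3(n) = (n - 1)(n - 3)(n - 6) / 70
Then P(n) = 8·L_0(n) + 114·L_1(n) + 753·L_2(n) + 1709·L_3(n).
Expanding and collecting terms gives P(n) = 3n^3 + 2n^2 + 6n - 3.
Evaluating at n = -2: P(-2) = -31.

-31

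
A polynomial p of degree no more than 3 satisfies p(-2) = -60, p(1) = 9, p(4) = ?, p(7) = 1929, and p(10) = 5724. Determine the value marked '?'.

The 4 known points determine the degree-3 polynomial uniquely.
Write p(x) = ax^3 + bx^2 + cx + d. Substituting each data point gives a linear system:
  -8a + 4b - 2c + d = -60
  a + b + c + d = 9
  343a + 49b + 7c + d = 1929
  1000a + 100b + 10c + d = 5724
Solving the system yields a = 6, b = -3, c = 2, d = 4.
So p(x) = 6x³ - 3x² + 2x + 4.
Then p(4) = 348.

348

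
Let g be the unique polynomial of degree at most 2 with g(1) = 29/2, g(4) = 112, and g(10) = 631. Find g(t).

Write g(t) = at^2 + bt + c. Substituting each data point gives a linear system:
  a + b + c = 29/2
  16a + 4b + c = 112
  100a + 10b + c = 631
Solving the system yields a = 6, b = 5/2, c = 6.
So g(t) = 6t² + (5/2)t + 6.
Check: g(1) = 29/2. ✓

g(t) = 6t^2 + (5/2)t + 6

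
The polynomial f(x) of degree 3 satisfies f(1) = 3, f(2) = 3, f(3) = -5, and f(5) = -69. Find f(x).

Write f(x) = ax^3 + bx^2 + cx + d. Substituting each data point gives a linear system:
  a + b + c + d = 3
  8a + 4b + 2c + d = 3
  27a + 9b + 3c + d = -5
  125a + 25b + 5c + d = -69
Solving the system yields a = -1, b = 2, c = 1, d = 1.
So f(x) = -x^3 + 2x^2 + x + 1.
Check: f(1) = 3. ✓

f(x) = -x^3 + 2x^2 + x + 1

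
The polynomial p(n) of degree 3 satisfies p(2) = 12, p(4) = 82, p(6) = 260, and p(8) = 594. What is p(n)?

p(n) = n^3 + (3/2)n^2 - 2n + 2

Using the Lagrange interpolation formula with nodes 2, 4, 6, 8:
  L_0(n) = (n - 4)(n - 6)(n - 8) / -48
  L_1(n) = (n - 2)(n - 6)(n - 8) / 16
  L_2(n) = (n - 2)(n - 4)(n - 8) / -16
  L_3(n) = (n - 2)(n - 4)(n - 6) / 48
Then p(n) = 12·L_0(n) + 82·L_1(n) + 260·L_2(n) + 594·L_3(n).
Expanding and collecting terms gives p(n) = n^3 + (3/2)n^2 - 2n + 2.
Check: p(6) = 260. ✓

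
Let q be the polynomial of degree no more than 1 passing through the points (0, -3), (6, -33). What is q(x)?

q(x) = -5x - 3

Write q(x) = ax + b. Substituting each data point gives a linear system:
  b = -3
  6a + b = -33
Solving the system yields a = -5, b = -3.
So q(x) = -5x - 3.
Check: q(0) = -3. ✓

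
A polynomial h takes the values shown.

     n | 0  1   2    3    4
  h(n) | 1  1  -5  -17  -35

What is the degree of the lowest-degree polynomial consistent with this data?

2

Forward differences of the values at n = 0, 1, 2, 3, 4:
  h  : 1  1  -5  -17  -35
  Δ  : 0  -6  -12  -18
  Δ^2: -6  -6  -6
  Δ^3: 0  0
  Δ^4: 0
The second differences are constant (-6) and nonzero, while all higher differences vanish, so the minimal degree is 2.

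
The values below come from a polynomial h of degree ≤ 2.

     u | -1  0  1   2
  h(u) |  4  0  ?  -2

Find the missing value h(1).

The 3 known points determine the degree-2 polynomial uniquely.
Write h(u) = au^2 + bu + c. Substituting each data point gives a linear system:
  a - b + c = 4
  c = 0
  4a + 2b + c = -2
Solving the system yields a = 1, b = -3, c = 0.
So h(u) = u^2 - 3u.
Then h(1) = -2.

-2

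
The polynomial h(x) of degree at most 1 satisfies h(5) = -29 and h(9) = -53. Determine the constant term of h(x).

Write h(x) = ax + b. Substituting each data point gives a linear system:
  5a + b = -29
  9a + b = -53
Solving the system yields a = -6, b = 1.
So h(x) = -6x + 1.
The constant term is 1.

1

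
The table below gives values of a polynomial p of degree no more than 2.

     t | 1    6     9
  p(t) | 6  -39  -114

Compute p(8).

-85

Write p(t) = at^2 + bt + c. Substituting each data point gives a linear system:
  a + b + c = 6
  36a + 6b + c = -39
  81a + 9b + c = -114
Solving the system yields a = -2, b = 5, c = 3.
So p(t) = -2t^2 + 5t + 3.
Then p(8) = -85.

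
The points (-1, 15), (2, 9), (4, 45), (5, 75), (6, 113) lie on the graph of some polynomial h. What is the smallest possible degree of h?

Divided differences on the nodes -1, 2, 4, 5, 6:
  order 0: 15  9  45  75  113
  order 1: -2  18  30  38
  order 2: 4  4  4
  order 3: 0  0
  order 4: 0
The order-2 divided differences are all 4 (nonzero) and every higher order vanishes, so the data lies on a polynomial of degree exactly 2.

2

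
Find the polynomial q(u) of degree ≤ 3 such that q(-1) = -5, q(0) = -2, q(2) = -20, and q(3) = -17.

Using the Lagrange interpolation formula with nodes -1, 0, 2, 3:
  L_0(u) = u(u - 2)(u - 3) / -12
  L_1(u) = (u + 1)(u - 2)(u - 3) / 6
  L_2(u) = (u + 1)u(u - 3) / -6
  L_3(u) = (u + 1)u(u - 2) / 12
Then q(u) = -5·L_0(u) - 2·L_1(u) - 20·L_2(u) - 17·L_3(u).
Expanding and collecting terms gives q(u) = 2u^3 - 6u^2 - 5u - 2.
Check: q(-1) = -5. ✓

q(u) = 2u^3 - 6u^2 - 5u - 2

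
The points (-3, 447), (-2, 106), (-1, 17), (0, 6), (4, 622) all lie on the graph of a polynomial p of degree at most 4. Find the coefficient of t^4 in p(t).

Write p(t) = at^4 + bt^3 + ct^2 + dt + e. Substituting each data point gives a linear system:
  81a - 27b + 9c - 3d + e = 447
  16a - 8b + 4c - 2d + e = 106
  a - b + c - d + e = 17
  e = 6
  256a + 64b + 16c + 4d + e = 622
Solving the system yields a = 4, b = -5, c = -4, d = -6, e = 6.
So p(t) = 4t⁴ - 5t³ - 4t² - 6t + 6.
The leading coefficient is 4.

4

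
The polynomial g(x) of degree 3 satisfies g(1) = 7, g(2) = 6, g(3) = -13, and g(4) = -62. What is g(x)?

Write g(x) = ax^3 + bx^2 + cx + d. Substituting each data point gives a linear system:
  a + b + c + d = 7
  8a + 4b + 2c + d = 6
  27a + 9b + 3c + d = -13
  64a + 16b + 4c + d = -62
Solving the system yields a = -2, b = 3, c = 4, d = 2.
So g(x) = -2x^3 + 3x^2 + 4x + 2.
Check: g(1) = 7. ✓

g(x) = -2x^3 + 3x^2 + 4x + 2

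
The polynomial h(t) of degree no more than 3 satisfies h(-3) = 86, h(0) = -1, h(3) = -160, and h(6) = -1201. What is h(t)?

Write h(t) = at^3 + bt^2 + ct + d. Substituting each data point gives a linear system:
  -27a + 9b - 3c + d = 86
  d = -1
  27a + 9b + 3c + d = -160
  216a + 36b + 6c + d = -1201
Solving the system yields a = -5, b = -4, c = 4, d = -1.
So h(t) = -5t³ - 4t² + 4t - 1.
Check: h(0) = -1. ✓

h(t) = -5t^3 - 4t^2 + 4t - 1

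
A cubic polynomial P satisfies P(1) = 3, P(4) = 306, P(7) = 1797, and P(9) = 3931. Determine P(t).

Write P(t) = at^3 + bt^2 + ct + d. Substituting each data point gives a linear system:
  a + b + c + d = 3
  64a + 16b + 4c + d = 306
  343a + 49b + 7c + d = 1797
  729a + 81b + 9c + d = 3931
Solving the system yields a = 6, b = -6, c = 5, d = -2.
So P(t) = 6t³ - 6t² + 5t - 2.
Check: P(4) = 306. ✓

P(t) = 6t^3 - 6t^2 + 5t - 2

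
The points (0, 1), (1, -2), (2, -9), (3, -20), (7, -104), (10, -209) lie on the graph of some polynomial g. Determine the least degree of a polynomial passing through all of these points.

Divided differences on the nodes 0, 1, 2, 3, 7, 10:
  order 0: 1  -2  -9  -20  -104  -209
  order 1: -3  -7  -11  -21  -35
  order 2: -2  -2  -2  -2
  order 3: 0  0  0
  order 4: 0  0
  order 5: 0
The order-2 divided differences are all -2 (nonzero) and every higher order vanishes, so the data lies on a polynomial of degree exactly 2.

2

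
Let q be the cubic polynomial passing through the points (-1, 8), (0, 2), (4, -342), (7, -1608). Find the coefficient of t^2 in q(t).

Write q(t) = at^3 + bt^2 + ct + d. Substituting each data point gives a linear system:
  -a + b - c + d = 8
  d = 2
  64a + 16b + 4c + d = -342
  343a + 49b + 7c + d = -1608
Solving the system yields a = -4, b = -4, c = -6, d = 2.
So q(t) = -4t^3 - 4t^2 - 6t + 2.
The coefficient of t^2 is -4.

-4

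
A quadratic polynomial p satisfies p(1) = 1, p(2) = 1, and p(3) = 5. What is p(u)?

Write p(u) = au^2 + bu + c. Substituting each data point gives a linear system:
  a + b + c = 1
  4a + 2b + c = 1
  9a + 3b + c = 5
Solving the system yields a = 2, b = -6, c = 5.
So p(u) = 2u^2 - 6u + 5.
Check: p(3) = 5. ✓

p(u) = 2u^2 - 6u + 5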